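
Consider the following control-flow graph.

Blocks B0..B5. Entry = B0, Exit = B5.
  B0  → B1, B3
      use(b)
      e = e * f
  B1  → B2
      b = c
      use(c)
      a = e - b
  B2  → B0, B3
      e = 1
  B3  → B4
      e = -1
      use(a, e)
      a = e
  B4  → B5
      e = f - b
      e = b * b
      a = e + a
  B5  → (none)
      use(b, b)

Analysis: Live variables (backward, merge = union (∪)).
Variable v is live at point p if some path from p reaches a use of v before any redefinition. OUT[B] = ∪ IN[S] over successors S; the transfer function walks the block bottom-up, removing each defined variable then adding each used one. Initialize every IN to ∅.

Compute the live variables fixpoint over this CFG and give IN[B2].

Converged values:
  B0:  IN={a, b, c, e, f}  OUT={a, b, c, e, f}
  B1:  IN={c, e, f}  OUT={a, b, c, f}
  B2:  IN={a, b, c, f}  OUT={a, b, c, e, f}
  B3:  IN={a, b, f}  OUT={a, b, f}
  B4:  IN={a, b, f}  OUT={b}
  B5:  IN={b}  OUT={}

Merge at B2: OUT[B2] = IN[B0] ⊔ IN[B3] = {a, b, c, e, f}
Applying B2's transfer function to that OUT value gives IN[B2] (row B2 above).

Answer: {a, b, c, f}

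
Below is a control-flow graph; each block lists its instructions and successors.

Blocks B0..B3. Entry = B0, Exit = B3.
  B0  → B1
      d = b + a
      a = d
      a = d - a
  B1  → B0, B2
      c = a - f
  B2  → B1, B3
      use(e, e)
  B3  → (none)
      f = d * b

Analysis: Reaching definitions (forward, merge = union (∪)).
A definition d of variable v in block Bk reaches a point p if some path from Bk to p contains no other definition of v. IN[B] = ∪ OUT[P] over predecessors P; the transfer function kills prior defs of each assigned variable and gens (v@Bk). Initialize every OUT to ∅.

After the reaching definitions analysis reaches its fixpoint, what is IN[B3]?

Answer: {a@B0, c@B1, d@B0}

Working:
Converged values:
  B0:  IN={a@B0, c@B1, d@B0}  OUT={a@B0, c@B1, d@B0}
  B1:  IN={a@B0, c@B1, d@B0}  OUT={a@B0, c@B1, d@B0}
  B2:  IN={a@B0, c@B1, d@B0}  OUT={a@B0, c@B1, d@B0}
  B3:  IN={a@B0, c@B1, d@B0}  OUT={a@B0, c@B1, d@B0, f@B3}

Merge at B3: IN[B3] = OUT[B2] = {a@B0, c@B1, d@B0}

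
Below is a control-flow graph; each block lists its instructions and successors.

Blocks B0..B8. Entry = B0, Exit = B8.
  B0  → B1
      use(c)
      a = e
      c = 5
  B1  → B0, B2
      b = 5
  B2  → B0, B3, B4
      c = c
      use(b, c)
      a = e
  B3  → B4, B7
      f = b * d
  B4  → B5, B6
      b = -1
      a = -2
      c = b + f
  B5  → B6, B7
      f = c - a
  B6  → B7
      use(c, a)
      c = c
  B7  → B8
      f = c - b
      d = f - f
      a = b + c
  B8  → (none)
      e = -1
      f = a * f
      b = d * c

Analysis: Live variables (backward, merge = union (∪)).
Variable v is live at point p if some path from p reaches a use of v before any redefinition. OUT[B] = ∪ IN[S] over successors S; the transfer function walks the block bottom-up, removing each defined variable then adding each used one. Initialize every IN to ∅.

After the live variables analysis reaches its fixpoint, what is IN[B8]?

Converged values:
  B0: | IN={c, d, e, f} | OUT={c, d, e, f}
  B1: | IN={c, d, e, f} | OUT={b, c, d, e, f}
  B2: | IN={b, c, d, e, f} | OUT={b, c, d, e, f}
  B3: | IN={b, c, d} | OUT={b, c, f}
  B4: | IN={f} | OUT={a, b, c}
  B5: | IN={a, b, c} | OUT={a, b, c}
  B6: | IN={a, b, c} | OUT={b, c}
  B7: | IN={b, c} | OUT={a, c, d, f}
  B8: | IN={a, c, d, f} | OUT={}

B8 is the boundary node: OUT[B8] = {}
Applying B8's transfer function to that OUT value gives IN[B8] (row B8 above).

Answer: {a, c, d, f}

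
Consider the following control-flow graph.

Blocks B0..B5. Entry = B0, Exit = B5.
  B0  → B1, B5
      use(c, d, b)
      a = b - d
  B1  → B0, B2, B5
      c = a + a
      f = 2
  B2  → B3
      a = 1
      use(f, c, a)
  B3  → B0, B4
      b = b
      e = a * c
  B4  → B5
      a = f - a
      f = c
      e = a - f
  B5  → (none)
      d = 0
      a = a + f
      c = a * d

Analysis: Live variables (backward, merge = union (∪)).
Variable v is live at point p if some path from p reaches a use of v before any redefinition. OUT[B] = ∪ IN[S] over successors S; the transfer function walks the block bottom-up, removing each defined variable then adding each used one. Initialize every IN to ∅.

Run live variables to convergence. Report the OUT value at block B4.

Answer: {a, f}

Trace:
Per-block solution:
  B0:   IN={b, c, d, f}   OUT={a, b, d, f}
  B1:   IN={a, b, d}   OUT={a, b, c, d, f}
  B2:   IN={b, c, d, f}   OUT={a, b, c, d, f}
  B3:   IN={a, b, c, d, f}   OUT={a, b, c, d, f}
  B4:   IN={a, c, f}   OUT={a, f}
  B5:   IN={a, f}   OUT={}

Merge at B4: OUT[B4] = IN[B5] = {a, f}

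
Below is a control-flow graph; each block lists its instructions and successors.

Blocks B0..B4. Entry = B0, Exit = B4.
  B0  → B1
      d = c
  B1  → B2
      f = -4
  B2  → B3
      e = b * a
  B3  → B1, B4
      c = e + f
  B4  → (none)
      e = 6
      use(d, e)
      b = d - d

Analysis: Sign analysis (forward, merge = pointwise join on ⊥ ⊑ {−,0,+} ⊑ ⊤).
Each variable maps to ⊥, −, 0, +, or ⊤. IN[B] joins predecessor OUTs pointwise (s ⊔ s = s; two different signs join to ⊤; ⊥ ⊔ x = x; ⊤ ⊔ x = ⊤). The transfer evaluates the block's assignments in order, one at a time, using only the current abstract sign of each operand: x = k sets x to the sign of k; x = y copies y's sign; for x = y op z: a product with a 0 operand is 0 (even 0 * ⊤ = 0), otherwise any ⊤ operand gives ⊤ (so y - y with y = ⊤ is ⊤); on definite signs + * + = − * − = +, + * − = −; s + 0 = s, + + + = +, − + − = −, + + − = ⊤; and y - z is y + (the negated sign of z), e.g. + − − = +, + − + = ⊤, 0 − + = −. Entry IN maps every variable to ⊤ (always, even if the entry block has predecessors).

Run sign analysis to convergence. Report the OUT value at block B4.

Answer: {a: ⊤, b: ⊤, c: ⊤, d: ⊤, e: +, f: -}

Derivation:
Per-block solution:
  B0:  IN=(all ⊤)  OUT=(all ⊤)
  B1:  IN=(all ⊤)  OUT={f:-; rest ⊤}
  B2:  IN={f:-; rest ⊤}  OUT={f:-; rest ⊤}
  B3:  IN={f:-; rest ⊤}  OUT={f:-; rest ⊤}
  B4:  IN={f:-; rest ⊤}  OUT={e:+, f:-; rest ⊤}

Merge at B4: IN[B4] = OUT[B3] = {a: ⊤, b: ⊤, c: ⊤, d: ⊤, e: ⊤, f: -}
Applying B4's transfer function to that IN value gives OUT[B4] (row B4 above).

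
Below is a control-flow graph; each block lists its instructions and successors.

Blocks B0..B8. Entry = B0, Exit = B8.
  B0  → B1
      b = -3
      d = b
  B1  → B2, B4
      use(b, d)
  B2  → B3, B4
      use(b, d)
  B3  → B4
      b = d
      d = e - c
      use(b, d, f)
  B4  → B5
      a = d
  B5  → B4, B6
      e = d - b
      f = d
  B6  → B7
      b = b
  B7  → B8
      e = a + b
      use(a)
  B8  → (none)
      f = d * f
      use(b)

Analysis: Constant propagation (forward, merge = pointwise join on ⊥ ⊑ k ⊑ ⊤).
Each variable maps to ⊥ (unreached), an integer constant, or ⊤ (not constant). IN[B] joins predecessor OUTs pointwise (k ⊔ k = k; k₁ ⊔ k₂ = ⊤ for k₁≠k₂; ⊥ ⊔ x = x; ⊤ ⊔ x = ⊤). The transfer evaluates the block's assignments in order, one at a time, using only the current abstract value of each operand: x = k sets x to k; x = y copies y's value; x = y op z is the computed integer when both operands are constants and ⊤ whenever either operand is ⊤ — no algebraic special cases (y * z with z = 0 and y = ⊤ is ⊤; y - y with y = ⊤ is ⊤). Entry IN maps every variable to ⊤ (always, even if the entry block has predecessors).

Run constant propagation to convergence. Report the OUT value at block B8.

Answer: {a: ⊤, b: -3, c: ⊤, d: ⊤, e: ⊤, f: ⊤}

Derivation:
Per-block solution:
  B0: | IN=(all ⊤) | OUT={b:-3, d:-3; rest ⊤}
  B1: | IN={b:-3, d:-3; rest ⊤} | OUT={b:-3, d:-3; rest ⊤}
  B2: | IN={b:-3, d:-3; rest ⊤} | OUT={b:-3, d:-3; rest ⊤}
  B3: | IN={b:-3, d:-3; rest ⊤} | OUT={b:-3; rest ⊤}
  B4: | IN={b:-3; rest ⊤} | OUT={b:-3; rest ⊤}
  B5: | IN={b:-3; rest ⊤} | OUT={b:-3; rest ⊤}
  B6: | IN={b:-3; rest ⊤} | OUT={b:-3; rest ⊤}
  B7: | IN={b:-3; rest ⊤} | OUT={b:-3; rest ⊤}
  B8: | IN={b:-3; rest ⊤} | OUT={b:-3; rest ⊤}

Merge at B8: IN[B8] = OUT[B7] = {a: ⊤, b: -3, c: ⊤, d: ⊤, e: ⊤, f: ⊤}
Applying B8's transfer function to that IN value gives OUT[B8] (row B8 above).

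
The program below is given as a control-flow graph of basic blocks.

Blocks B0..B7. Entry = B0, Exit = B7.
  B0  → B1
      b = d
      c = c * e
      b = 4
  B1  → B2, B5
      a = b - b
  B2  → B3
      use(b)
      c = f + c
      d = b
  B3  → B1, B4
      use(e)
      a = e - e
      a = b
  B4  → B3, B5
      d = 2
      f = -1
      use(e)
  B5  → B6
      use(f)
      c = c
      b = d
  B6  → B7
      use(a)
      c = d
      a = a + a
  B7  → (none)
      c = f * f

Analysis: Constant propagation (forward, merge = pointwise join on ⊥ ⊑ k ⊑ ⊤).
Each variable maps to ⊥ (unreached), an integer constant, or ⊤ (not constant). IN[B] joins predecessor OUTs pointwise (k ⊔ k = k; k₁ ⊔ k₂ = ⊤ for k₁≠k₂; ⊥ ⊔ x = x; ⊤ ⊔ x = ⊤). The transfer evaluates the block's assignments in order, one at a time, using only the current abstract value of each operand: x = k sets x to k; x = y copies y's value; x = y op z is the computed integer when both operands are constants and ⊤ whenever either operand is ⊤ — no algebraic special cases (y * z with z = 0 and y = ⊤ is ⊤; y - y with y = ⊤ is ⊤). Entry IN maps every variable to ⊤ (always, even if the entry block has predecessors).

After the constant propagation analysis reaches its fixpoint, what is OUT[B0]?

Converged values:
  B0: | IN=(all ⊤) | OUT={b:4; rest ⊤}
  B1: | IN={b:4; rest ⊤} | OUT={a:0, b:4; rest ⊤}
  B2: | IN={a:0, b:4; rest ⊤} | OUT={a:0, b:4, d:4; rest ⊤}
  B3: | IN={b:4; rest ⊤} | OUT={a:4, b:4; rest ⊤}
  B4: | IN={a:4, b:4; rest ⊤} | OUT={a:4, b:4, d:2, f:-1; rest ⊤}
  B5: | IN={b:4; rest ⊤} | OUT=(all ⊤)
  B6: | IN=(all ⊤) | OUT=(all ⊤)
  B7: | IN=(all ⊤) | OUT=(all ⊤)

B0 is the boundary node: IN[B0] = {a: ⊤, b: ⊤, c: ⊤, d: ⊤, e: ⊤, f: ⊤}
Applying B0's transfer function to that IN value gives OUT[B0] (row B0 above).

Answer: {a: ⊤, b: 4, c: ⊤, d: ⊤, e: ⊤, f: ⊤}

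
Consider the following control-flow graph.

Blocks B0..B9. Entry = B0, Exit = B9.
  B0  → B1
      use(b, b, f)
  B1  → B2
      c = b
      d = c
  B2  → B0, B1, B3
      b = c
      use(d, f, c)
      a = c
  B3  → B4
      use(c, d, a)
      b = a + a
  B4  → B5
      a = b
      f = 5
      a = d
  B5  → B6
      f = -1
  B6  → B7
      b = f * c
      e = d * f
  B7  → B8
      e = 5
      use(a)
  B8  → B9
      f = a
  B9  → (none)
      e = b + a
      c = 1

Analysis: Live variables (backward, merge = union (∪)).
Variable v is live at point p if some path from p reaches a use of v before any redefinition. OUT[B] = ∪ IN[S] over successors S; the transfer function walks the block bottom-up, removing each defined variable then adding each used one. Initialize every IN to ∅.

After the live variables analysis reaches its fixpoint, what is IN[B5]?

Per-block solution:
  B0:  IN={b, f}  OUT={b, f}
  B1:  IN={b, f}  OUT={c, d, f}
  B2:  IN={c, d, f}  OUT={a, b, c, d, f}
  B3:  IN={a, c, d}  OUT={b, c, d}
  B4:  IN={b, c, d}  OUT={a, c, d}
  B5:  IN={a, c, d}  OUT={a, c, d, f}
  B6:  IN={a, c, d, f}  OUT={a, b}
  B7:  IN={a, b}  OUT={a, b}
  B8:  IN={a, b}  OUT={a, b}
  B9:  IN={a, b}  OUT={}

Merge at B5: OUT[B5] = IN[B6] = {a, c, d, f}
Applying B5's transfer function to that OUT value gives IN[B5] (row B5 above).

Answer: {a, c, d}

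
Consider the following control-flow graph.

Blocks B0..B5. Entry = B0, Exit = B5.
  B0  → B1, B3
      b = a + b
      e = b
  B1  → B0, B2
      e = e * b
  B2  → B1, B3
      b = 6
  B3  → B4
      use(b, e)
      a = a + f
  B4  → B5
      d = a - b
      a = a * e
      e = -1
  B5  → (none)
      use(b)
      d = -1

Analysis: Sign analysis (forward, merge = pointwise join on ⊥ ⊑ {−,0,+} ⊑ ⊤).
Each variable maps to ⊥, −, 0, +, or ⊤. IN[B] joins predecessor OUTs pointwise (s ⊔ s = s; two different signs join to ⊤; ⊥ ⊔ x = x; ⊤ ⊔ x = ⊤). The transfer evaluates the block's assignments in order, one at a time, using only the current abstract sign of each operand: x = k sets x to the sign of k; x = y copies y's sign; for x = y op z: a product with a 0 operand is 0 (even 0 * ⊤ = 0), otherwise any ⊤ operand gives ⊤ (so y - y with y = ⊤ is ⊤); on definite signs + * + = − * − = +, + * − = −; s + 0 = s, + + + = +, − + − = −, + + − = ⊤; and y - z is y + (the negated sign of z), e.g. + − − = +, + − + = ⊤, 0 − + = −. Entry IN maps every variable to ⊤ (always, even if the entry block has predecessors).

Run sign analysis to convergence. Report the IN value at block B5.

Answer: {a: ⊤, b: ⊤, c: ⊤, d: ⊤, e: -, f: ⊤}

Derivation:
Per-block solution:
  B0:  IN=(all ⊤)  OUT=(all ⊤)
  B1:  IN=(all ⊤)  OUT=(all ⊤)
  B2:  IN=(all ⊤)  OUT={b:+; rest ⊤}
  B3:  IN=(all ⊤)  OUT=(all ⊤)
  B4:  IN=(all ⊤)  OUT={e:-; rest ⊤}
  B5:  IN={e:-; rest ⊤}  OUT={d:-, e:-; rest ⊤}

Merge at B5: IN[B5] = OUT[B4] = {a: ⊤, b: ⊤, c: ⊤, d: ⊤, e: -, f: ⊤}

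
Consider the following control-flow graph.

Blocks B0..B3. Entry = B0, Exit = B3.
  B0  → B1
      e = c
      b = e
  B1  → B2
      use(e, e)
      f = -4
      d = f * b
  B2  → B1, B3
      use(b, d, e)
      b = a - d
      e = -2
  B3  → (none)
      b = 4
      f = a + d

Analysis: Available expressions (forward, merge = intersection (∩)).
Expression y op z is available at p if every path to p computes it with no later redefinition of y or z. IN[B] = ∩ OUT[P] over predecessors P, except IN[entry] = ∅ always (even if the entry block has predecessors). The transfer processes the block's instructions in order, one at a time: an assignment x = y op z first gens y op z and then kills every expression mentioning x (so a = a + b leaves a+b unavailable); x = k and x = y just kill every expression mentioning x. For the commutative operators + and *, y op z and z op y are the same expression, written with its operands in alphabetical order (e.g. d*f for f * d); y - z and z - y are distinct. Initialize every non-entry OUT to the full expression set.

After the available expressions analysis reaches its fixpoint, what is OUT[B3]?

Per-block solution:
  B0:   IN={}   OUT={}
  B1:   IN={}   OUT={b*f}
  B2:   IN={b*f}   OUT={a-d}
  B3:   IN={a-d}   OUT={a+d, a-d}

Merge at B3: IN[B3] = OUT[B2] = {a-d}
Applying B3's transfer function to that IN value gives OUT[B3] (row B3 above).

Answer: {a+d, a-d}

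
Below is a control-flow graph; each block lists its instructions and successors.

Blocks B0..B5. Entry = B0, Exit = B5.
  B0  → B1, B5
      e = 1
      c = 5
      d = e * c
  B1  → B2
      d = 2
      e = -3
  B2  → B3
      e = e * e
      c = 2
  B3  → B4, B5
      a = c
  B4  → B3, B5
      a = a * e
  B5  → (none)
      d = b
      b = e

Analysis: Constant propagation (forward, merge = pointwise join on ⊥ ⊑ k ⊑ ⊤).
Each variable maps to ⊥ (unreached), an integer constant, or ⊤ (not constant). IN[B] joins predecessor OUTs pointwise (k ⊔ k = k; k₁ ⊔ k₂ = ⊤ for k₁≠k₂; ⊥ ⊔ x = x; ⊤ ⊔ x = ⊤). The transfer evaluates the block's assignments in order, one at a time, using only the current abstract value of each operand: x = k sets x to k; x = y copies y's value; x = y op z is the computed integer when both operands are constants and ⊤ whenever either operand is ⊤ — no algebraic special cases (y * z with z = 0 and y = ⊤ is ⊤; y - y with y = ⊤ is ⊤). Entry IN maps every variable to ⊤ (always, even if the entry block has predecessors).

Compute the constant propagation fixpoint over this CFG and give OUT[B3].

Per-block solution:
  B0: | IN=(all ⊤) | OUT={c:5, d:5, e:1; rest ⊤}
  B1: | IN={c:5, d:5, e:1; rest ⊤} | OUT={c:5, d:2, e:-3; rest ⊤}
  B2: | IN={c:5, d:2, e:-3; rest ⊤} | OUT={c:2, d:2, e:9; rest ⊤}
  B3: | IN={c:2, d:2, e:9; rest ⊤} | OUT={a:2, c:2, d:2, e:9; rest ⊤}
  B4: | IN={a:2, c:2, d:2, e:9; rest ⊤} | OUT={a:18, c:2, d:2, e:9; rest ⊤}
  B5: | IN=(all ⊤) | OUT=(all ⊤)

Merge at B3: IN[B3] = OUT[B2] ⊔ OUT[B4] = {a: ⊤, b: ⊤, c: 2, d: 2, e: 9, f: ⊤}
Applying B3's transfer function to that IN value gives OUT[B3] (row B3 above).

Answer: {a: 2, b: ⊤, c: 2, d: 2, e: 9, f: ⊤}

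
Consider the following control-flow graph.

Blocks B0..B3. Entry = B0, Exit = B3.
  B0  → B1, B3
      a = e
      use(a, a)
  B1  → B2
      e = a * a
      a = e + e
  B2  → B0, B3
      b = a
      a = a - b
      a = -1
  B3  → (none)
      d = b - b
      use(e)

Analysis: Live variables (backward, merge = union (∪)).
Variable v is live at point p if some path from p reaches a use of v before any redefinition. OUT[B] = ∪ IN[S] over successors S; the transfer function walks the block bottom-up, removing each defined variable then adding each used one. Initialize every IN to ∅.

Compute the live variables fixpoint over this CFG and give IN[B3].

Fixpoint table:
  B0:   IN={b, e}   OUT={a, b, e}
  B1:   IN={a}   OUT={a, e}
  B2:   IN={a, e}   OUT={b, e}
  B3:   IN={b, e}   OUT={}

B3 is the boundary node: OUT[B3] = {}
Applying B3's transfer function to that OUT value gives IN[B3] (row B3 above).

Answer: {b, e}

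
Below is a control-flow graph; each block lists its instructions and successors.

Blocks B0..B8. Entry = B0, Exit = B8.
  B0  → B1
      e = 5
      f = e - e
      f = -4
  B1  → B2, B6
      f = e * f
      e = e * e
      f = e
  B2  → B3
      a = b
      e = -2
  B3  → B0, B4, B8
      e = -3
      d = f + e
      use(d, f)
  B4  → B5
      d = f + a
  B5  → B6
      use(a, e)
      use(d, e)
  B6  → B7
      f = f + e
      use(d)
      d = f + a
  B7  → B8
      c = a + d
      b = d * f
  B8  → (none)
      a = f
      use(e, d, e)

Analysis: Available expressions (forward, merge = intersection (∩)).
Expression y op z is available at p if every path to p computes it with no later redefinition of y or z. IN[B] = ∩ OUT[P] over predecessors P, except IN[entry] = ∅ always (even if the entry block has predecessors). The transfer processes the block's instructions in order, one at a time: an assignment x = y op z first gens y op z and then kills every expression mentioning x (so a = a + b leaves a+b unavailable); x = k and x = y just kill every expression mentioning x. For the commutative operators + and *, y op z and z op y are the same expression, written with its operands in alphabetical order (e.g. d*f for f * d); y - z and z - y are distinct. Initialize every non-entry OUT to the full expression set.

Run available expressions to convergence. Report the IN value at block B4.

Answer: {e+f}

Working:
Fixpoint table:
  B0: | IN={} | OUT={e-e}
  B1: | IN={e-e} | OUT={}
  B2: | IN={} | OUT={}
  B3: | IN={} | OUT={e+f}
  B4: | IN={e+f} | OUT={a+f, e+f}
  B5: | IN={a+f, e+f} | OUT={a+f, e+f}
  B6: | IN={} | OUT={a+f}
  B7: | IN={a+f} | OUT={a+d, a+f, d*f}
  B8: | IN={} | OUT={}

Merge at B4: IN[B4] = OUT[B3] = {e+f}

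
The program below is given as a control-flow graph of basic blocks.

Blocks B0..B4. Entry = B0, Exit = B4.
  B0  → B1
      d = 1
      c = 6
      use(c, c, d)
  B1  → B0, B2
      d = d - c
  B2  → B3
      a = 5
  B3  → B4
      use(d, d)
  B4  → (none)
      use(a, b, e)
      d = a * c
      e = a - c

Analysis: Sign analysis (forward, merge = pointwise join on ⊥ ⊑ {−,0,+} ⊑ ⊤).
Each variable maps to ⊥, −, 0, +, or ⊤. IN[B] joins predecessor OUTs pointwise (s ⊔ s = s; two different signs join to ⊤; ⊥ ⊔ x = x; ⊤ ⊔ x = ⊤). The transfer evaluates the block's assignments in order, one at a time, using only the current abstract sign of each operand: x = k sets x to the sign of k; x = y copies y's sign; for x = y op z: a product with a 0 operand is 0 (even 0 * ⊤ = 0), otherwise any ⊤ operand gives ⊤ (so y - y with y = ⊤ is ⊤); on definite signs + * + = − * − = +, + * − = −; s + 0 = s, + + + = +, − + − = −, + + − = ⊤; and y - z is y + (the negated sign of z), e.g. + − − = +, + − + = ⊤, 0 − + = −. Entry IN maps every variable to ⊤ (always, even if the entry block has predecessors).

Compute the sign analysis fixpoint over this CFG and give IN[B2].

Answer: {a: ⊤, b: ⊤, c: +, d: ⊤, e: ⊤, f: ⊤}

Derivation:
Converged values:
  B0: | IN=(all ⊤) | OUT={c:+, d:+; rest ⊤}
  B1: | IN={c:+, d:+; rest ⊤} | OUT={c:+; rest ⊤}
  B2: | IN={c:+; rest ⊤} | OUT={a:+, c:+; rest ⊤}
  B3: | IN={a:+, c:+; rest ⊤} | OUT={a:+, c:+; rest ⊤}
  B4: | IN={a:+, c:+; rest ⊤} | OUT={a:+, c:+, d:+; rest ⊤}

Merge at B2: IN[B2] = OUT[B1] = {a: ⊤, b: ⊤, c: +, d: ⊤, e: ⊤, f: ⊤}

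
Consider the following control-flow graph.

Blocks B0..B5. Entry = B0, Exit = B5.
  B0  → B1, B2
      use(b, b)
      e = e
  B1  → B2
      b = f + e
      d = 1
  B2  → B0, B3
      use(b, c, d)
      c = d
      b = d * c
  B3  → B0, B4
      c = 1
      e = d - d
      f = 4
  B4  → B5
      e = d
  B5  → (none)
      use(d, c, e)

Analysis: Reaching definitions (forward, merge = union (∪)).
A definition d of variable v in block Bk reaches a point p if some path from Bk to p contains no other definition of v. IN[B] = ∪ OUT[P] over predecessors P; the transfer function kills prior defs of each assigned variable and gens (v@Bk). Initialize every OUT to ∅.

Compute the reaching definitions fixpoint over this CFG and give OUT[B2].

Converged values:
  B0:   IN={b@B2, c@B2, c@B3, d@B1, e@B0, e@B3, f@B3}   OUT={b@B2, c@B2, c@B3, d@B1, e@B0, f@B3}
  B1:   IN={b@B2, c@B2, c@B3, d@B1, e@B0, f@B3}   OUT={b@B1, c@B2, c@B3, d@B1, e@B0, f@B3}
  B2:   IN={b@B1, b@B2, c@B2, c@B3, d@B1, e@B0, f@B3}   OUT={b@B2, c@B2, d@B1, e@B0, f@B3}
  B3:   IN={b@B2, c@B2, d@B1, e@B0, f@B3}   OUT={b@B2, c@B3, d@B1, e@B3, f@B3}
  B4:   IN={b@B2, c@B3, d@B1, e@B3, f@B3}   OUT={b@B2, c@B3, d@B1, e@B4, f@B3}
  B5:   IN={b@B2, c@B3, d@B1, e@B4, f@B3}   OUT={b@B2, c@B3, d@B1, e@B4, f@B3}

Merge at B2: IN[B2] = OUT[B0] ⊔ OUT[B1] = {b@B1, b@B2, c@B2, c@B3, d@B1, e@B0, f@B3}
Applying B2's transfer function to that IN value gives OUT[B2] (row B2 above).

Answer: {b@B2, c@B2, d@B1, e@B0, f@B3}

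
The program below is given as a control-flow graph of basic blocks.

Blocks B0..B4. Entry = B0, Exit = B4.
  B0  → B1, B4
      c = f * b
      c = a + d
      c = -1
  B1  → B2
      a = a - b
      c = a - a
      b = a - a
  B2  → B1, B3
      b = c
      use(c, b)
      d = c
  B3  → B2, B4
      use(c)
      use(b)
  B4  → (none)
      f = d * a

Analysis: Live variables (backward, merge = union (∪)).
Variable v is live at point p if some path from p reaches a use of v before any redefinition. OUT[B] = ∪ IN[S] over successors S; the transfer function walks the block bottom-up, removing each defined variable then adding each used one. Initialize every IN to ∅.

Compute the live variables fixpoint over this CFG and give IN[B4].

Fixpoint table:
  B0:  IN={a, b, d, f}  OUT={a, b, d}
  B1:  IN={a, b}  OUT={a, c}
  B2:  IN={a, c}  OUT={a, b, c, d}
  B3:  IN={a, b, c, d}  OUT={a, c, d}
  B4:  IN={a, d}  OUT={}

B4 is the boundary node: OUT[B4] = {}
Applying B4's transfer function to that OUT value gives IN[B4] (row B4 above).

Answer: {a, d}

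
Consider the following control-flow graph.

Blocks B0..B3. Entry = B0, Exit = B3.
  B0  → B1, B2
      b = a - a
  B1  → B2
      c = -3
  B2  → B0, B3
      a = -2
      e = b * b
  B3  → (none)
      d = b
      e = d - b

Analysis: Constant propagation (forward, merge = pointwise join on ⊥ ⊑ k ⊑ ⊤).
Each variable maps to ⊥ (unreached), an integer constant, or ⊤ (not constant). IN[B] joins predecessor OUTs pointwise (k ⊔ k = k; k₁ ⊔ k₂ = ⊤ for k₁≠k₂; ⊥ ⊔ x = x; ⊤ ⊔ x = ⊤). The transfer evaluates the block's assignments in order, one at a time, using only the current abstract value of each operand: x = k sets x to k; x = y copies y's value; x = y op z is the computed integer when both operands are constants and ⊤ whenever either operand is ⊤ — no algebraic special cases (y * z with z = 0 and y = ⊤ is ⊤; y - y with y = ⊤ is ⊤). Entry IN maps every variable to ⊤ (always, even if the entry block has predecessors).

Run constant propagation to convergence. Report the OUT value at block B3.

Per-block solution:
  B0:  IN=(all ⊤)  OUT=(all ⊤)
  B1:  IN=(all ⊤)  OUT={c:-3; rest ⊤}
  B2:  IN=(all ⊤)  OUT={a:-2; rest ⊤}
  B3:  IN={a:-2; rest ⊤}  OUT={a:-2; rest ⊤}

Merge at B3: IN[B3] = OUT[B2] = {a: -2, b: ⊤, c: ⊤, d: ⊤, e: ⊤, f: ⊤}
Applying B3's transfer function to that IN value gives OUT[B3] (row B3 above).

Answer: {a: -2, b: ⊤, c: ⊤, d: ⊤, e: ⊤, f: ⊤}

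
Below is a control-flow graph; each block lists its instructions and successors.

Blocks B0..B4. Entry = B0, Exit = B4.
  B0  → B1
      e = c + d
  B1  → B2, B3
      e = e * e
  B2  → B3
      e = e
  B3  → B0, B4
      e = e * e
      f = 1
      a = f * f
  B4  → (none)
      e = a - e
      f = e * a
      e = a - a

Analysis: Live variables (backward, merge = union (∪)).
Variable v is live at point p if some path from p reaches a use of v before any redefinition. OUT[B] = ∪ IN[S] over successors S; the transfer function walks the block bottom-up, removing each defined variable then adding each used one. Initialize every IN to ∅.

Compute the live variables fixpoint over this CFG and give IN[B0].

Answer: {c, d}

Working:
Per-block solution:
  B0:  IN={c, d}  OUT={c, d, e}
  B1:  IN={c, d, e}  OUT={c, d, e}
  B2:  IN={c, d, e}  OUT={c, d, e}
  B3:  IN={c, d, e}  OUT={a, c, d, e}
  B4:  IN={a, e}  OUT={}

Merge at B0: OUT[B0] = IN[B1] = {c, d, e}
Applying B0's transfer function to that OUT value gives IN[B0] (row B0 above).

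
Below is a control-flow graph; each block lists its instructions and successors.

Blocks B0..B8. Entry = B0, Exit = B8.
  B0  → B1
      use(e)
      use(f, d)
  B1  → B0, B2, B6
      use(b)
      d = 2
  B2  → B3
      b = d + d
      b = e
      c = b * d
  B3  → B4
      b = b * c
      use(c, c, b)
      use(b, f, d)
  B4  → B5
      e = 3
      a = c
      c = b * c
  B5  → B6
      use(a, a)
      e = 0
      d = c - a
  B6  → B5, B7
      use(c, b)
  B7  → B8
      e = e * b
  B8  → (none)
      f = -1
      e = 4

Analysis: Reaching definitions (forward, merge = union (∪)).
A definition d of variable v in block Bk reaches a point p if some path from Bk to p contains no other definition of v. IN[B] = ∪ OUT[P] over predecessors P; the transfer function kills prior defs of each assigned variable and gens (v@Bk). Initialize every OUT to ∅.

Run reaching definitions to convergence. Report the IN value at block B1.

Fixpoint table:
  B0:   IN={d@B1}   OUT={d@B1}
  B1:   IN={d@B1}   OUT={d@B1}
  B2:   IN={d@B1}   OUT={b@B2, c@B2, d@B1}
  B3:   IN={b@B2, c@B2, d@B1}   OUT={b@B3, c@B2, d@B1}
  B4:   IN={b@B3, c@B2, d@B1}   OUT={a@B4, b@B3, c@B4, d@B1, e@B4}
  B5:   IN={a@B4, b@B3, c@B4, d@B1, d@B5, e@B4, e@B5}   OUT={a@B4, b@B3, c@B4, d@B5, e@B5}
  B6:   IN={a@B4, b@B3, c@B4, d@B1, d@B5, e@B5}   OUT={a@B4, b@B3, c@B4, d@B1, d@B5, e@B5}
  B7:   IN={a@B4, b@B3, c@B4, d@B1, d@B5, e@B5}   OUT={a@B4, b@B3, c@B4, d@B1, d@B5, e@B7}
  B8:   IN={a@B4, b@B3, c@B4, d@B1, d@B5, e@B7}   OUT={a@B4, b@B3, c@B4, d@B1, d@B5, e@B8, f@B8}

Merge at B1: IN[B1] = OUT[B0] = {d@B1}

Answer: {d@B1}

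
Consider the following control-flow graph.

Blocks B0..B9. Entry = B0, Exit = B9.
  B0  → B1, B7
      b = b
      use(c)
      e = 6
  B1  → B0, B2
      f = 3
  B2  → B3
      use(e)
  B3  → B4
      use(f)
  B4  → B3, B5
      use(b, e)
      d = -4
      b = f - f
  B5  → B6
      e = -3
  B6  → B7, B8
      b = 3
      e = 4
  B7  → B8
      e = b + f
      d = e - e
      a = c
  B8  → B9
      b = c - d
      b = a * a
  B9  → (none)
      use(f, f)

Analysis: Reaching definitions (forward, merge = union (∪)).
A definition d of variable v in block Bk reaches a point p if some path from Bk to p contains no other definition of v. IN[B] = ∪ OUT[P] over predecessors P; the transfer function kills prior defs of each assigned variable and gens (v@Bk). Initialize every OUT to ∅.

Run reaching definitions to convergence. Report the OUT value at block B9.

Fixpoint table:
  B0:  IN={b@B0, e@B0, f@B1}  OUT={b@B0, e@B0, f@B1}
  B1:  IN={b@B0, e@B0, f@B1}  OUT={b@B0, e@B0, f@B1}
  B2:  IN={b@B0, e@B0, f@B1}  OUT={b@B0, e@B0, f@B1}
  B3:  IN={b@B0, b@B4, d@B4, e@B0, f@B1}  OUT={b@B0, b@B4, d@B4, e@B0, f@B1}
  B4:  IN={b@B0, b@B4, d@B4, e@B0, f@B1}  OUT={b@B4, d@B4, e@B0, f@B1}
  B5:  IN={b@B4, d@B4, e@B0, f@B1}  OUT={b@B4, d@B4, e@B5, f@B1}
  B6:  IN={b@B4, d@B4, e@B5, f@B1}  OUT={b@B6, d@B4, e@B6, f@B1}
  B7:  IN={b@B0, b@B6, d@B4, e@B0, e@B6, f@B1}  OUT={a@B7, b@B0, b@B6, d@B7, e@B7, f@B1}
  B8:  IN={a@B7, b@B0, b@B6, d@B4, d@B7, e@B6, e@B7, f@B1}  OUT={a@B7, b@B8, d@B4, d@B7, e@B6, e@B7, f@B1}
  B9:  IN={a@B7, b@B8, d@B4, d@B7, e@B6, e@B7, f@B1}  OUT={a@B7, b@B8, d@B4, d@B7, e@B6, e@B7, f@B1}

Merge at B9: IN[B9] = OUT[B8] = {a@B7, b@B8, d@B4, d@B7, e@B6, e@B7, f@B1}
Applying B9's transfer function to that IN value gives OUT[B9] (row B9 above).

Answer: {a@B7, b@B8, d@B4, d@B7, e@B6, e@B7, f@B1}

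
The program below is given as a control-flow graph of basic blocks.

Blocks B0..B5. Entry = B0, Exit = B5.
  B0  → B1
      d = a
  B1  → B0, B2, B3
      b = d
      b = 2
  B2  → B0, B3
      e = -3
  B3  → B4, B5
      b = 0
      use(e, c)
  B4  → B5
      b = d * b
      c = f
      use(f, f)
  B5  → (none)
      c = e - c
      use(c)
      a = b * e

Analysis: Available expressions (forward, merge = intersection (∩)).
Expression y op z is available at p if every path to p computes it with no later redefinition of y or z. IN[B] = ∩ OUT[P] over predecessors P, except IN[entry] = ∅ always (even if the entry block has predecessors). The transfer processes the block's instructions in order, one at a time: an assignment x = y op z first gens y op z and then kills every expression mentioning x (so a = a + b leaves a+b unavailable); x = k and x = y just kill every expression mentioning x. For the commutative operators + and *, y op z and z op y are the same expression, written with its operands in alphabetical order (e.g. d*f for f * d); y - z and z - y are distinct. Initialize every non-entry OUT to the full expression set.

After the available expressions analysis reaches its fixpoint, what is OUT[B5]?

Answer: {b*e}

Derivation:
Fixpoint table:
  B0:   IN={}   OUT={}
  B1:   IN={}   OUT={}
  B2:   IN={}   OUT={}
  B3:   IN={}   OUT={}
  B4:   IN={}   OUT={}
  B5:   IN={}   OUT={b*e}

Merge at B5: IN[B5] = OUT[B3] ∩ OUT[B4] = {}
Applying B5's transfer function to that IN value gives OUT[B5] (row B5 above).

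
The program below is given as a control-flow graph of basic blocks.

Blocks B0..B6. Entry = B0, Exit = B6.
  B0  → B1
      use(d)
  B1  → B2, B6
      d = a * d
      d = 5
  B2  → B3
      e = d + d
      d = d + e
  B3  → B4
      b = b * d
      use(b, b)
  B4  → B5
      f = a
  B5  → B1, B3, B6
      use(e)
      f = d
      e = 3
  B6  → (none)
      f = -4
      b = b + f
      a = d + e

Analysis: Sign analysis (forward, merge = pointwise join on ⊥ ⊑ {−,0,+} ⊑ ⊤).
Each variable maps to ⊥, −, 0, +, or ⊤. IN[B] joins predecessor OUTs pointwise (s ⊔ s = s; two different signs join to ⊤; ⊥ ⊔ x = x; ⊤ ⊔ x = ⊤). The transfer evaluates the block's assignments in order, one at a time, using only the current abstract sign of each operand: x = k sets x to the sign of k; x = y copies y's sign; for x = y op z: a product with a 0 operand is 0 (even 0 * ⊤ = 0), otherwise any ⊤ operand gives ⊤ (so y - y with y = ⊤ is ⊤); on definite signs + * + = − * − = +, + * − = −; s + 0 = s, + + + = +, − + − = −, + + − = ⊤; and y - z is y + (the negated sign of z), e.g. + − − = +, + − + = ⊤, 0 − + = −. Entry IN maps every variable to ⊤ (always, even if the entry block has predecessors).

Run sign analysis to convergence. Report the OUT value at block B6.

Answer: {a: ⊤, b: ⊤, c: ⊤, d: +, e: ⊤, f: -}

Derivation:
Converged values:
  B0:  IN=(all ⊤)  OUT=(all ⊤)
  B1:  IN=(all ⊤)  OUT={d:+; rest ⊤}
  B2:  IN={d:+; rest ⊤}  OUT={d:+, e:+; rest ⊤}
  B3:  IN={d:+, e:+; rest ⊤}  OUT={d:+, e:+; rest ⊤}
  B4:  IN={d:+, e:+; rest ⊤}  OUT={d:+, e:+; rest ⊤}
  B5:  IN={d:+, e:+; rest ⊤}  OUT={d:+, e:+, f:+; rest ⊤}
  B6:  IN={d:+; rest ⊤}  OUT={d:+, f:-; rest ⊤}

Merge at B6: IN[B6] = OUT[B1] ⊔ OUT[B5] = {a: ⊤, b: ⊤, c: ⊤, d: +, e: ⊤, f: ⊤}
Applying B6's transfer function to that IN value gives OUT[B6] (row B6 above).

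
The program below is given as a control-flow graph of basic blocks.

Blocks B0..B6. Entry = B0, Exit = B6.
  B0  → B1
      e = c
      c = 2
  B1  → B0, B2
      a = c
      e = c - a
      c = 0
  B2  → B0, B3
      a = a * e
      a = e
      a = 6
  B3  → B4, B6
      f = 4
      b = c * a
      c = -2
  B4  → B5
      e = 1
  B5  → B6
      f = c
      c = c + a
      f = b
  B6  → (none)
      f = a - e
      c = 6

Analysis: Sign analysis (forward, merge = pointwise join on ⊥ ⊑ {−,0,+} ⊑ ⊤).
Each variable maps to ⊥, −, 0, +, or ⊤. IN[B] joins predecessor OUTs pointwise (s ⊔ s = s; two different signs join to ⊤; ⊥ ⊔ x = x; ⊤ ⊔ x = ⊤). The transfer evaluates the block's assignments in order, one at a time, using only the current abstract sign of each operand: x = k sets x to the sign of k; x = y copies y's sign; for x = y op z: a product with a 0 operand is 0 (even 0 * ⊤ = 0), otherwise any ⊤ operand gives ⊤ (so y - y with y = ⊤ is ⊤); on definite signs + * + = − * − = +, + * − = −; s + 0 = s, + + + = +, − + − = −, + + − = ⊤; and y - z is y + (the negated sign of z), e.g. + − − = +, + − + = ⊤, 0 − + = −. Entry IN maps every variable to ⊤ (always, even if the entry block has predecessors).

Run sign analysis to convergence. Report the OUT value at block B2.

Answer: {a: +, b: ⊤, c: 0, d: ⊤, e: ⊤, f: ⊤}

Derivation:
Fixpoint table:
  B0:   IN=(all ⊤)   OUT={c:+; rest ⊤}
  B1:   IN={c:+; rest ⊤}   OUT={a:+, c:0; rest ⊤}
  B2:   IN={a:+, c:0; rest ⊤}   OUT={a:+, c:0; rest ⊤}
  B3:   IN={a:+, c:0; rest ⊤}   OUT={a:+, b:0, c:-, f:+; rest ⊤}
  B4:   IN={a:+, b:0, c:-, f:+; rest ⊤}   OUT={a:+, b:0, c:-, e:+, f:+; rest ⊤}
  B5:   IN={a:+, b:0, c:-, e:+, f:+; rest ⊤}   OUT={a:+, b:0, e:+, f:0; rest ⊤}
  B6:   IN={a:+, b:0; rest ⊤}   OUT={a:+, b:0, c:+; rest ⊤}

Merge at B2: IN[B2] = OUT[B1] = {a: +, b: ⊤, c: 0, d: ⊤, e: ⊤, f: ⊤}
Applying B2's transfer function to that IN value gives OUT[B2] (row B2 above).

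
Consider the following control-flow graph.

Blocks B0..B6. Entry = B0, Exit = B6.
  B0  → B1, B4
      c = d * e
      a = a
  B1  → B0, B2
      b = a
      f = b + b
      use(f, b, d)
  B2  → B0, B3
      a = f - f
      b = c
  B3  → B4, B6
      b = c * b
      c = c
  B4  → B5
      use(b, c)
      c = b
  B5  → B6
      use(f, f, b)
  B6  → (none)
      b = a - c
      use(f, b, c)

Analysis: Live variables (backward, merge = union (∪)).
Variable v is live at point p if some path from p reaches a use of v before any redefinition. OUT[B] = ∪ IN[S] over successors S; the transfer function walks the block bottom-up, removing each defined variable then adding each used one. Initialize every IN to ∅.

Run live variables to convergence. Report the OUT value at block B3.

Converged values:
  B0: | IN={a, b, d, e, f} | OUT={a, b, c, d, e, f}
  B1: | IN={a, c, d, e} | OUT={a, b, c, d, e, f}
  B2: | IN={c, d, e, f} | OUT={a, b, c, d, e, f}
  B3: | IN={a, b, c, f} | OUT={a, b, c, f}
  B4: | IN={a, b, c, f} | OUT={a, b, c, f}
  B5: | IN={a, b, c, f} | OUT={a, c, f}
  B6: | IN={a, c, f} | OUT={}

Merge at B3: OUT[B3] = IN[B4] ⊔ IN[B6] = {a, b, c, f}

Answer: {a, b, c, f}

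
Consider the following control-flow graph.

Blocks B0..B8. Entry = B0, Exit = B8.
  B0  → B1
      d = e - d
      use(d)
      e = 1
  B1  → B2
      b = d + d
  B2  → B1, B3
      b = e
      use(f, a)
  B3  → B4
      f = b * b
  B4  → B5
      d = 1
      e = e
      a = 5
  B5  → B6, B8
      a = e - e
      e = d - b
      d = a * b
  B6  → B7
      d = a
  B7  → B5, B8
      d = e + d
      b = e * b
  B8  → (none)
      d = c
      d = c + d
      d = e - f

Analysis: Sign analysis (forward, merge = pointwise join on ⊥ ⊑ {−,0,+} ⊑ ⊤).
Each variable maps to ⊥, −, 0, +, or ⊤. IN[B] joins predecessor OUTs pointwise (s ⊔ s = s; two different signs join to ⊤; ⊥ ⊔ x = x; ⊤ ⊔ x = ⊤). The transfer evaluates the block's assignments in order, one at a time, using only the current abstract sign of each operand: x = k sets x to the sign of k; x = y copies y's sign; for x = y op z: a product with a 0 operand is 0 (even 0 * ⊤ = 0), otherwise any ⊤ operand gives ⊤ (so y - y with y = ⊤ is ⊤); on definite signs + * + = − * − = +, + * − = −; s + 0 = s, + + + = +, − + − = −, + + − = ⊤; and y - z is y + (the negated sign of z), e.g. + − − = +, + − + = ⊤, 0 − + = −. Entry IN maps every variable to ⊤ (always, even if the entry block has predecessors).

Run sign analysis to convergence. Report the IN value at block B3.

Converged values:
  B0:   IN=(all ⊤)   OUT={e:+; rest ⊤}
  B1:   IN={e:+; rest ⊤}   OUT={e:+; rest ⊤}
  B2:   IN={e:+; rest ⊤}   OUT={b:+, e:+; rest ⊤}
  B3:   IN={b:+, e:+; rest ⊤}   OUT={b:+, e:+, f:+; rest ⊤}
  B4:   IN={b:+, e:+, f:+; rest ⊤}   OUT={a:+, b:+, d:+, e:+, f:+; rest ⊤}
  B5:   IN={f:+; rest ⊤}   OUT={f:+; rest ⊤}
  B6:   IN={f:+; rest ⊤}   OUT={f:+; rest ⊤}
  B7:   IN={f:+; rest ⊤}   OUT={f:+; rest ⊤}
  B8:   IN={f:+; rest ⊤}   OUT={f:+; rest ⊤}

Merge at B3: IN[B3] = OUT[B2] = {a: ⊤, b: +, c: ⊤, d: ⊤, e: +, f: ⊤}

Answer: {a: ⊤, b: +, c: ⊤, d: ⊤, e: +, f: ⊤}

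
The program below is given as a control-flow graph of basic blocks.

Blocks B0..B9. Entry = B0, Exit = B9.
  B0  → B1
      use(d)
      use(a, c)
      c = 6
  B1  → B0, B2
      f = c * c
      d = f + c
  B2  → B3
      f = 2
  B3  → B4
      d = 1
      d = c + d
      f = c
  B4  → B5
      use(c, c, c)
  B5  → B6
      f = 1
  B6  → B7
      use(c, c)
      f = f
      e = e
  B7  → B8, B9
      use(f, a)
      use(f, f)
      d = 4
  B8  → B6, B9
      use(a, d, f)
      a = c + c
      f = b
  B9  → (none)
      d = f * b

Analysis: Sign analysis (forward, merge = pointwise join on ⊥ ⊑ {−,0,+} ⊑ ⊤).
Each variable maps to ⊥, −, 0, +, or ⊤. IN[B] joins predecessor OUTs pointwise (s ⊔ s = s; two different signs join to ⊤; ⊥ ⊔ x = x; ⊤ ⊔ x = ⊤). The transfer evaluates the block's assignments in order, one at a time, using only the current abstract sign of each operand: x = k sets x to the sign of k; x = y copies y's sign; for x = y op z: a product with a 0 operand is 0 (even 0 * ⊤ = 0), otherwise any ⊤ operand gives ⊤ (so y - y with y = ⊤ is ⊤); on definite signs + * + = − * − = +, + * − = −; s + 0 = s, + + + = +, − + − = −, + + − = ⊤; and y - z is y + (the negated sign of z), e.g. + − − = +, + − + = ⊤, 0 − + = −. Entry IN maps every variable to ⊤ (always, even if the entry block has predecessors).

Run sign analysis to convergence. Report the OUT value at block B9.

Answer: {a: ⊤, b: ⊤, c: +, d: ⊤, e: ⊤, f: ⊤}

Derivation:
Converged values:
  B0:  IN=(all ⊤)  OUT={c:+; rest ⊤}
  B1:  IN={c:+; rest ⊤}  OUT={c:+, d:+, f:+; rest ⊤}
  B2:  IN={c:+, d:+, f:+; rest ⊤}  OUT={c:+, d:+, f:+; rest ⊤}
  B3:  IN={c:+, d:+, f:+; rest ⊤}  OUT={c:+, d:+, f:+; rest ⊤}
  B4:  IN={c:+, d:+, f:+; rest ⊤}  OUT={c:+, d:+, f:+; rest ⊤}
  B5:  IN={c:+, d:+, f:+; rest ⊤}  OUT={c:+, d:+, f:+; rest ⊤}
  B6:  IN={c:+, d:+; rest ⊤}  OUT={c:+, d:+; rest ⊤}
  B7:  IN={c:+, d:+; rest ⊤}  OUT={c:+, d:+; rest ⊤}
  B8:  IN={c:+, d:+; rest ⊤}  OUT={a:+, c:+, d:+; rest ⊤}
  B9:  IN={c:+, d:+; rest ⊤}  OUT={c:+; rest ⊤}

Merge at B9: IN[B9] = OUT[B7] ⊔ OUT[B8] = {a: ⊤, b: ⊤, c: +, d: +, e: ⊤, f: ⊤}
Applying B9's transfer function to that IN value gives OUT[B9] (row B9 above).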